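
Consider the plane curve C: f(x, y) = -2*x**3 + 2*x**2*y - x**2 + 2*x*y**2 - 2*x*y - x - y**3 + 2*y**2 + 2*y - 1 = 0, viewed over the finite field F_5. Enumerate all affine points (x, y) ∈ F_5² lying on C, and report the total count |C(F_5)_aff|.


Affine F_5-points: {(0, 4), (1, 0), (1, 1), (1, 3), (2, 2), (3, 2), (3, 3), (4, 2)}; count = 8.

For each of the 25 pairs (x, y) ∈ F_5², evaluate f(x, y) mod 5. Record the zeros.
  x = 0: [0↦4, 1↦2, 2↦3, 3↦1, 4↦0]  zeros at y ∈ {4}
  x = 1: [0↦0, 1↦0, 2↦2, 3↦0, 4↦3]  zeros at y ∈ {0, 1, 3}
  x = 2: [0↦2, 1↦3, 2↦0, 3↦2, 4↦3]  zeros at y ∈ {2}
  x = 3: [0↦3, 1↦4, 2↦0, 3↦0, 4↦3]  zeros at y ∈ {2, 3}
  x = 4: [0↦1, 1↦1, 2↦0, 3↦2, 4↦1]  zeros at y ∈ {2}
Collecting zeros: affine points = {(0, 4), (1, 0), (1, 1), (1, 3), (2, 2), (3, 2), (3, 3), (4, 2)}.
Total count |C(F_5)_aff| = 8.


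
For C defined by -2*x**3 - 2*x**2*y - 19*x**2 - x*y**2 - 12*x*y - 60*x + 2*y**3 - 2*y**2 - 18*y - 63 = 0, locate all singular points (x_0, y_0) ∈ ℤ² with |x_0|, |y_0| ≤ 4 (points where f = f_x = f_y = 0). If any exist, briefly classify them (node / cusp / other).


Singular points: {(-3, 0)}; classification: node.

Compute partial derivatives:
  f_x = -6*x**2 - 4*x*y - 38*x - y**2 - 12*y - 60.
  f_y = -2*x**2 - 2*x*y - 12*x + 6*y**2 - 4*y - 18.
Scan x_0 ∈ {−4, ..., 4}. For each x_0, f_y(x_0, y) is a polynomial in y; find its integer roots y ∈ {−4, ..., 4}, then test f_x and f at those candidates.
  x = -4: f_y(-4, y) = 6*y**2 + 4*y - 2; vanishes at y ∈ {-1}. (-4, -1): f_x = -9 ≠ 0.
  x = -3: f_y(-3, y) = 6*y**2 + 2*y; vanishes at y ∈ {0}. (-3, 0): f_x = 0, f = 0 — SINGULAR.
  x = -2: f_y(-2, y) = 6*y**2 - 2; no integer root y with |y| ≤ 4.
  x = -1: f_y(-1, y) = 6*y**2 - 2*y - 8; vanishes at y ∈ {-1}. (-1, -1): f_x = -21 ≠ 0.
  x = 0: f_y(0, y) = 6*y**2 - 4*y - 18; no integer root y with |y| ≤ 4.
  x = 1: f_y(1, y) = 6*y**2 - 6*y - 32; no integer root y with |y| ≤ 4.
  x = 2: f_y(2, y) = 6*y**2 - 8*y - 50; no integer root y with |y| ≤ 4.
  x = 3: f_y(3, y) = 6*y**2 - 10*y - 72; no integer root y with |y| ≤ 4.
  x = 4: f_y(4, y) = 6*y**2 - 12*y - 98; no integer root y with |y| ≤ 4.
Only singular point on the grid: (-3, 0).
Classify: substitute x = -3 + u, y = 0 + v and expand: f = -2*u**3 - 2*u**2*v - u**2 - u*v**2 + 2*v**3 + v**2.
No constant or linear terms (consistent with a singular point). Quadratic part: -u**2 + v**2. Cubic part: -2*u**3 - 2*u**2*v - u*v**2 + 2*v**3.
The quadratic part v**2 - u**2 = (v − u)(v + u) splits into two distinct linear factors, so there are two distinct tangent lines y − 0 = ±(x − -3) — this is a node (ordinary double point).
Classification: node.


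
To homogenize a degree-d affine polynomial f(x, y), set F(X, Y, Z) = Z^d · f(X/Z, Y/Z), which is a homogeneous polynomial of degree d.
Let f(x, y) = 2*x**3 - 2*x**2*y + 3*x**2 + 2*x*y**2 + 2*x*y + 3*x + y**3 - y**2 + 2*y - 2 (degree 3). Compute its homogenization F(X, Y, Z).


F(X, Y, Z) = 2*X**3 - 2*X**2*Y + 3*X**2*Z + 2*X*Y**2 + 2*X*Y*Z + 3*X*Z**2 + Y**3 - Y**2*Z + 2*Y*Z**2 - 2*Z**3

deg(f) = 3.
Substitute x = X/Z, y = Y/Z into f, then multiply by Z^3.
  monomial 2·x^3·y^0 ↦ 2·X^3·Y^0·Z^0.
  monomial -2·x^2·y^1 ↦ -2·X^2·Y^1·Z^0.
  monomial 3·x^2·y^0 ↦ 3·X^2·Y^0·Z^1.
  monomial 2·x^1·y^2 ↦ 2·X^1·Y^2·Z^0.
  monomial 2·x^1·y^1 ↦ 2·X^1·Y^1·Z^1.
  monomial 3·x^1·y^0 ↦ 3·X^1·Y^0·Z^2.
  monomial 1·x^0·y^3 ↦ 1·X^0·Y^3·Z^0.
  monomial -1·x^0·y^2 ↦ -1·X^0·Y^2·Z^1.
  monomial 2·x^0·y^1 ↦ 2·X^0·Y^1·Z^2.
  monomial -2·x^0·y^0 ↦ -2·X^0·Y^0·Z^3.
Collecting: F(X, Y, Z) = 2*X**3 - 2*X**2*Y + 3*X**2*Z + 2*X*Y**2 + 2*X*Y*Z + 3*X*Z**2 + Y**3 - Y**2*Z + 2*Y*Z**2 - 2*Z**3.


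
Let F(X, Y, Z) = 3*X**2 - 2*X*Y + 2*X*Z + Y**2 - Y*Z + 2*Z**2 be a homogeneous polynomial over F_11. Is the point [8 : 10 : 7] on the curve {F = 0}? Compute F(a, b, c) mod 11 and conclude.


F(8,10,7) ≡ 8 (mod 11); P is NOT on the curve.

Evaluate F(8, 10, 7) term-by-term (mod 11).
  3*X**2 ↦ 3·64·1·1 = 192
  -2*X*Y ↦ -2·8·10·1 = -160
  2*X*Z ↦ 2·8·1·7 = 112
  Y**2 ↦ 1·1·100·1 = 100
  -Y*Z ↦ -1·1·10·7 = -70
  2*Z**2 ↦ 2·1·1·49 = 98
Sum: F(8, 10, 7) = (192) + (-160) + (112) + (100) + (-70) + (98) = 272.
Reducing mod 11: 272 ≡ 8 (mod 11).
Since F(a, b, c) ≡ 8 ≠ 0 (mod 11), P does NOT lie on the curve.


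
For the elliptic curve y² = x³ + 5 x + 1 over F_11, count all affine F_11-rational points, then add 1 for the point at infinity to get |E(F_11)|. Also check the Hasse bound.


Affine points = {(0, 1), (0, 10), (6, 4), (6, 7), (7, 4), (7, 7), (8, 5), (8, 6), (9, 4), (9, 7)}; affine count = 10; |E(F_11)| = 11.

Discriminant check: Δ ∝ 4a³ + 27b² = 4·5³ + 27·1² = 4·125 + 27·1 ≡ 10 (mod 11). Nonzero ⇒ E is nonsingular.
For each x ∈ F_11, compute rhs = x³ + 5·x + 1 mod 11, then count y ∈ F_11 with y² ≡ rhs.
  x = 0: rhs = 1, matching y values: 1, 10 (2 points).
  x = 1: rhs = 7, matching y values: none (0 points).
  x = 2: rhs = 8, matching y values: none (0 points).
  x = 3: rhs = 10, matching y values: none (0 points).
  x = 4: rhs = 8, matching y values: none (0 points).
  x = 5: rhs = 8, matching y values: none (0 points).
  x = 6: rhs = 5, matching y values: 4, 7 (2 points).
  x = 7: rhs = 5, matching y values: 4, 7 (2 points).
  x = 8: rhs = 3, matching y values: 5, 6 (2 points).
  x = 9: rhs = 5, matching y values: 4, 7 (2 points).
  x = 10: rhs = 6, matching y values: none (0 points).
Total affine count: 10.
Full point count |E(F_11)| = 10 + 1 = 11.
Hasse bound: |11 − (11+1)| = |-1| = 1 ≤ 2√11 ≈ 6.6332 ✓.


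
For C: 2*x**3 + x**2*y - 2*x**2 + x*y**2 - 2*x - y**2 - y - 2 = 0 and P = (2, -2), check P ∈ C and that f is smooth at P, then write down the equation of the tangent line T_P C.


Tangent line at P: 10*x - y - 22 = 0.

Step 1: f(2, -2) = 0, so P lies on C.
Step 2: partial derivatives
  f_x(x, y) = 6*x**2 + 2*x*y - 4*x + y**2 - 2, f_y(x, y) = x**2 + 2*x*y - 2*y - 1.
  f_x(P) = 10, f_y(P) = -1 (gradient nonzero, so P is smooth).
Step 3: tangent line at P: 10·(x − 2) + -1·(y − -2) = 0.
Expanding: 10*x - y - 22 = 0.


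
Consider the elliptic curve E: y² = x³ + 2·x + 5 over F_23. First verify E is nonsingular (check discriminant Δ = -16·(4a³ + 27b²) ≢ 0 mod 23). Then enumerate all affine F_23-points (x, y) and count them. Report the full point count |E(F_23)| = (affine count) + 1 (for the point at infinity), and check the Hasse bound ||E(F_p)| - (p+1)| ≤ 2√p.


Affine points = {(1, 10), (1, 13), (4, 10), (4, 13), (5, 5), (5, 18), (6, 7), (6, 16), (8, 2), (8, 21), (9, 4), (9, 19), (10, 6), (10, 17), (11, 1), (11, 22), (12, 3), (12, 20), (15, 11), (15, 12), (16, 4), (16, 19), (18, 10), (18, 13), (19, 5), (19, 18), (20, 8), (20, 15), (21, 4), (21, 19), (22, 5), (22, 18)}; affine count = 32; |E(F_23)| = 33.

Discriminant check: Δ ∝ 4a³ + 27b² = 4·2³ + 27·5² = 4·8 + 27·25 ≡ 17 (mod 23). Nonzero ⇒ E is nonsingular.
For each x ∈ F_23, compute rhs = x³ + 2·x + 5 mod 23, then count y ∈ F_23 with y² ≡ rhs.
  x = 0: rhs = 5, matching y values: none (0 points).
  x = 1: rhs = 8, matching y values: 10, 13 (2 points).
  x = 2: rhs = 17, matching y values: none (0 points).
  x = 3: rhs = 15, matching y values: none (0 points).
  x = 4: rhs = 8, matching y values: 10, 13 (2 points).
  x = 5: rhs = 2, matching y values: 5, 18 (2 points).
  x = 6: rhs = 3, matching y values: 7, 16 (2 points).
  x = 7: rhs = 17, matching y values: none (0 points).
  x = 8: rhs = 4, matching y values: 2, 21 (2 points).
  x = 9: rhs = 16, matching y values: 4, 19 (2 points).
  x = 10: rhs = 13, matching y values: 6, 17 (2 points).
  x = 11: rhs = 1, matching y values: 1, 22 (2 points).
  x = 12: rhs = 9, matching y values: 3, 20 (2 points).
  x = 13: rhs = 20, matching y values: none (0 points).
  x = 14: rhs = 17, matching y values: none (0 points).
  x = 15: rhs = 6, matching y values: 11, 12 (2 points).
  x = 16: rhs = 16, matching y values: 4, 19 (2 points).
  x = 17: rhs = 7, matching y values: none (0 points).
  x = 18: rhs = 8, matching y values: 10, 13 (2 points).
  x = 19: rhs = 2, matching y values: 5, 18 (2 points).
  x = 20: rhs = 18, matching y values: 8, 15 (2 points).
  x = 21: rhs = 16, matching y values: 4, 19 (2 points).
  x = 22: rhs = 2, matching y values: 5, 18 (2 points).
Total affine count: 32.
Full point count |E(F_23)| = 32 + 1 = 33.
Hasse bound: |33 − (23+1)| = |9| = 9 ≤ 2√23 ≈ 9.5917 ✓.


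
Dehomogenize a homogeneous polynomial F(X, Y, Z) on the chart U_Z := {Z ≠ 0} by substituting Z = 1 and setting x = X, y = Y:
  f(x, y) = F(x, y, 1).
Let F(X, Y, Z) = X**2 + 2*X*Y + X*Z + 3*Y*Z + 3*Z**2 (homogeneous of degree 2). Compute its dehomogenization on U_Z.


f(x, y) = x**2 + 2*x*y + x + 3*y + 3

On U_Z we set Z = 1. Each monomial c·X^i·Y^j·Z^k in F becomes c·x^i·y^j·1^k = c·x^i·y^j.
Substituting Z = 1: F(X, Y, 1) = x**2 + 2*x*y + x + 3*y + 3.
Note: deg(f) ≤ deg(F) = 2; strict inequality happens when F is divisible by Z (lost terms).


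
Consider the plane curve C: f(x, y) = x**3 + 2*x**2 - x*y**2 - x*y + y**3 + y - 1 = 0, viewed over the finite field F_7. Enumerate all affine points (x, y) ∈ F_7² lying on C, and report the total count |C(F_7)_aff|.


Affine F_7-points: {(1, 6), (2, 3), (3, 5), (3, 6), (4, 3), (4, 5), (5, 2), (5, 5), (6, 0), (6, 3)}; count = 10.

For each of the 49 pairs (x, y) ∈ F_7², evaluate f(x, y) mod 7. Record the zeros.
  x = 0: [0↦6, 1↦1, 2↦2, 3↦1, 4↦4, 5↦3, 6↦4]  zeros at y ∈ ∅
  x = 1: [0↦2, 1↦2, 2↦6, 3↦6, 4↦1, 5↦4, 6↦0]  zeros at y ∈ {6}
  x = 2: [0↦1, 1↦6, 2↦6, 3↦0, 4↦1, 5↦1, 6↦6]  zeros at y ∈ {3}
  x = 3: [0↦2, 1↦5, 2↦1, 3↦3, 4↦3, 5↦0, 6↦0]  zeros at y ∈ {5, 6}
  x = 4: [0↦4, 1↦5, 2↦4, 3↦0, 4↦6, 5↦0, 6↦2]  zeros at y ∈ {3, 5}
  x = 5: [0↦6, 1↦5, 2↦0, 3↦4, 4↦2, 5↦0, 6↦4]  zeros at y ∈ {2, 5}
  x = 6: [0↦0, 1↦4, 2↦2, 3↦0, 4↦4, 5↦6, 6↦5]  zeros at y ∈ {0, 3}
Collecting zeros: affine points = {(1, 6), (2, 3), (3, 5), (3, 6), (4, 3), (4, 5), (5, 2), (5, 5), (6, 0), (6, 3)}.
Total count |C(F_7)_aff| = 10.


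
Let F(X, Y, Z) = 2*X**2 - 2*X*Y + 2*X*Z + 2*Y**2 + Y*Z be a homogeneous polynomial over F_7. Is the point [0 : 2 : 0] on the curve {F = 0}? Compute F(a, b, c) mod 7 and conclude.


F(0,2,0) ≡ 1 (mod 7); P is NOT on the curve.

Evaluate F(0, 2, 0) term-by-term (mod 7).
  2*X**2 ↦ 2·0·1·1 = 0
  -2*X*Y ↦ -2·0·2·1 = 0
  2*X*Z ↦ 2·0·1·0 = 0
  2*Y**2 ↦ 2·1·4·1 = 8
  Y*Z ↦ 1·1·2·0 = 0
Sum: F(0, 2, 0) = (0) + (0) + (0) + (8) + (0) = 8.
Reducing mod 7: 8 ≡ 1 (mod 7).
Since F(a, b, c) ≡ 1 ≠ 0 (mod 7), P does NOT lie on the curve.


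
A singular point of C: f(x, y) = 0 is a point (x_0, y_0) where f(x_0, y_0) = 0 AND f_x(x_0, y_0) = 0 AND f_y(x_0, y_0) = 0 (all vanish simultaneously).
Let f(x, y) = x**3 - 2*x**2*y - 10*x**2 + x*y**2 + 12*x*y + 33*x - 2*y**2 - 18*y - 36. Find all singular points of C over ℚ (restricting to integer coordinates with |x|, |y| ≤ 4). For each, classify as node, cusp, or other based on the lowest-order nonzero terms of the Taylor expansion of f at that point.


Singular points: {(3, 0)}; classification: node.

Compute partial derivatives:
  f_x = 3*x**2 - 4*x*y - 20*x + y**2 + 12*y + 33.
  f_y = -2*x**2 + 2*x*y + 12*x - 4*y - 18.
Scan x_0 ∈ {−4, ..., 4}. For each x_0, f_y(x_0, y) is a polynomial in y; find its integer roots y ∈ {−4, ..., 4}, then test f_x and f at those candidates.
  x = -4: f_y(-4, y) = -12*y - 98; no integer root y with |y| ≤ 4.
  x = -3: f_y(-3, y) = -10*y - 72; no integer root y with |y| ≤ 4.
  x = -2: f_y(-2, y) = -8*y - 50; no integer root y with |y| ≤ 4.
  x = -1: f_y(-1, y) = -6*y - 32; no integer root y with |y| ≤ 4.
  x = 0: f_y(0, y) = -4*y - 18; no integer root y with |y| ≤ 4.
  x = 1: f_y(1, y) = -2*y - 8; vanishes at y ∈ {-4}. (1, -4): f_x = 0 but f = 4 ≠ 0.
  x = 2: f_y(2, y) = -2; no integer root y with |y| ≤ 4.
  x = 3: f_y(3, y) = 2*y; vanishes at y ∈ {0}. (3, 0): f_x = 0, f = 0 — SINGULAR.
  x = 4: f_y(4, y) = 4*y - 2; no integer root y with |y| ≤ 4.
Only singular point on the grid: (3, 0).
Classify: substitute x = 3 + u, y = 0 + v and expand: f = u**3 - 2*u**2*v - u**2 + u*v**2 + v**2.
No constant or linear terms (consistent with a singular point). Quadratic part: -u**2 + v**2. Cubic part: u**3 - 2*u**2*v + u*v**2.
The quadratic part v**2 - u**2 = (v − u)(v + u) splits into two distinct linear factors, so there are two distinct tangent lines y − 0 = ±(x − 3) — this is a node (ordinary double point).
Classification: node.


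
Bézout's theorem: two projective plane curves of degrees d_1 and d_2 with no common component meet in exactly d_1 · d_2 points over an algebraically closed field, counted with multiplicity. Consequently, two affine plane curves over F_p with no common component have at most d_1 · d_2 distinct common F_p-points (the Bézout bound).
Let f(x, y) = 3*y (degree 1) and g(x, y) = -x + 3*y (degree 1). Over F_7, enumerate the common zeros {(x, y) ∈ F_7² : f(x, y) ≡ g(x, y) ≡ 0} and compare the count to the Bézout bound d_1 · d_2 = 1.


Common zeros: {(0, 0)}; count = 1; Bézout bound = 1.

deg(f) = 1, deg(g) = 1, so Bézout bound = 1.
Scan x ∈ F_7. For each x, list the y ∈ F_7 with f(x, y) ≡ 0 and those with g(x, y) ≡ 0 (mod 7); the common zeros in that column are the intersection.
  x = 0: f ≡ 0 at y ∈ {0}; g ≡ 0 at y ∈ {0}; common: {0}.
  x = 1: f ≡ 0 at y ∈ {0}; g ≡ 0 at y ∈ {5}; common: ∅.
  x = 2: f ≡ 0 at y ∈ {0}; g ≡ 0 at y ∈ {3}; common: ∅.
  x = 3: f ≡ 0 at y ∈ {0}; g ≡ 0 at y ∈ {1}; common: ∅.
  x = 4: f ≡ 0 at y ∈ {0}; g ≡ 0 at y ∈ {6}; common: ∅.
  x = 5: f ≡ 0 at y ∈ {0}; g ≡ 0 at y ∈ {4}; common: ∅.
  x = 6: f ≡ 0 at y ∈ {0}; g ≡ 0 at y ∈ {2}; common: ∅.
Collecting: common zeros = {(0, 0)}, so the count is 1.
Comparison with the Bézout bound: 1 ≤ 1 = deg(f)·deg(g), as expected for curves with no common component (the bound is attained).


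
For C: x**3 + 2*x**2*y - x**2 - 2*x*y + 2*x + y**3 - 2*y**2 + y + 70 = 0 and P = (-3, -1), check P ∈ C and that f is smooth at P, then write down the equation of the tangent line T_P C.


Tangent line at P: 49*x + 32*y + 179 = 0.

Step 1: f(-3, -1) = 0, so P lies on C.
Step 2: partial derivatives
  f_x(x, y) = 3*x**2 + 4*x*y - 2*x - 2*y + 2, f_y(x, y) = 2*x**2 - 2*x + 3*y**2 - 4*y + 1.
  f_x(P) = 49, f_y(P) = 32 (gradient nonzero, so P is smooth).
Step 3: tangent line at P: 49·(x − -3) + 32·(y − -1) = 0.
Expanding: 49*x + 32*y + 179 = 0.


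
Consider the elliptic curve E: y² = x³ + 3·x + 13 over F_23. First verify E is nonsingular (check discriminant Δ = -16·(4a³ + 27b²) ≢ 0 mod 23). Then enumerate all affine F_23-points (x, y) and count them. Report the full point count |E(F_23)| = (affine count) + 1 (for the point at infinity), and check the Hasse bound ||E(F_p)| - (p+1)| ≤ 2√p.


Affine points = {(0, 6), (0, 17), (2, 2), (2, 21), (3, 7), (3, 16), (7, 3), (7, 20), (10, 10), (10, 13), (12, 11), (12, 12), (13, 8), (13, 15), (14, 4), (14, 19), (15, 11), (15, 12), (17, 3), (17, 20), (19, 11), (19, 12), (20, 0), (22, 3), (22, 20)}; affine count = 25; |E(F_23)| = 26.

Discriminant check: Δ ∝ 4a³ + 27b² = 4·3³ + 27·13² = 4·27 + 27·169 ≡ 2 (mod 23). Nonzero ⇒ E is nonsingular.
For each x ∈ F_23, compute rhs = x³ + 3·x + 13 mod 23, then count y ∈ F_23 with y² ≡ rhs.
  x = 0: rhs = 13, matching y values: 6, 17 (2 points).
  x = 1: rhs = 17, matching y values: none (0 points).
  x = 2: rhs = 4, matching y values: 2, 21 (2 points).
  x = 3: rhs = 3, matching y values: 7, 16 (2 points).
  x = 4: rhs = 20, matching y values: none (0 points).
  x = 5: rhs = 15, matching y values: none (0 points).
  x = 6: rhs = 17, matching y values: none (0 points).
  x = 7: rhs = 9, matching y values: 3, 20 (2 points).
  x = 8: rhs = 20, matching y values: none (0 points).
  x = 9: rhs = 10, matching y values: none (0 points).
  x = 10: rhs = 8, matching y values: 10, 13 (2 points).
  x = 11: rhs = 20, matching y values: none (0 points).
  x = 12: rhs = 6, matching y values: 11, 12 (2 points).
  x = 13: rhs = 18, matching y values: 8, 15 (2 points).
  x = 14: rhs = 16, matching y values: 4, 19 (2 points).
  x = 15: rhs = 6, matching y values: 11, 12 (2 points).
  x = 16: rhs = 17, matching y values: none (0 points).
  x = 17: rhs = 9, matching y values: 3, 20 (2 points).
  x = 18: rhs = 11, matching y values: none (0 points).
  x = 19: rhs = 6, matching y values: 11, 12 (2 points).
  x = 20: rhs = 0, matching y values: 0 (1 points).
  x = 21: rhs = 22, matching y values: none (0 points).
  x = 22: rhs = 9, matching y values: 3, 20 (2 points).
Total affine count: 25.
Full point count |E(F_23)| = 25 + 1 = 26.
Hasse bound: |26 − (23+1)| = |2| = 2 ≤ 2√23 ≈ 9.5917 ✓.


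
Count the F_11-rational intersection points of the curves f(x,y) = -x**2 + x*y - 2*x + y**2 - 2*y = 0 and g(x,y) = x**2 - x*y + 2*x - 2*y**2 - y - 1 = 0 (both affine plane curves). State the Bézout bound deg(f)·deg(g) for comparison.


Common zeros: {(0, 2)}; count = 1; Bézout bound = 4.

deg(f) = 2, deg(g) = 2, so Bézout bound = 4.
Scan x ∈ F_11. For each x, list the y ∈ F_11 with f(x, y) ≡ 0 and those with g(x, y) ≡ 0 (mod 11); the common zeros in that column are the intersection.
  x = 0: f ≡ 0 at y ∈ {0, 2}; g ≡ 0 at y ∈ {2, 3}; common: {2}.
  x = 1: f ≡ 0 at y ∈ ∅; g ≡ 0 at y ∈ {3, 7}; common: ∅.
  x = 2: f ≡ 0 at y ∈ ∅; g ≡ 0 at y ∈ ∅; common: ∅.
  x = 3: f ≡ 0 at y ∈ ∅; g ≡ 0 at y ∈ ∅; common: ∅.
  x = 4: f ≡ 0 at y ∈ {4, 5}; g ≡ 0 at y ∈ {7}; common: ∅.
  x = 5: f ≡ 0 at y ∈ ∅; g ≡ 0 at y ∈ {4}; common: ∅.
  x = 6: f ≡ 0 at y ∈ ∅; g ≡ 0 at y ∈ ∅; common: ∅.
  x = 7: f ≡ 0 at y ∈ ∅; g ≡ 0 at y ∈ ∅; common: ∅.
  x = 8: f ≡ 0 at y ∈ {7, 9}; g ≡ 0 at y ∈ {4, 8}; common: ∅.
  x = 9: f ≡ 0 at y ∈ {0, 4}; g ≡ 0 at y ∈ {8, 9}; common: ∅.
  x = 10: f ≡ 0 at y ∈ {5, 9}; g ≡ 0 at y ∈ ∅; common: ∅.
Collecting: common zeros = {(0, 2)}, so the count is 1.
Comparison with the Bézout bound: 1 ≤ 4 = deg(f)·deg(g), as expected for curves with no common component (the affine F_11-count falls short of the bound because intersections may lie at infinity, over extension fields, or carry multiplicity).


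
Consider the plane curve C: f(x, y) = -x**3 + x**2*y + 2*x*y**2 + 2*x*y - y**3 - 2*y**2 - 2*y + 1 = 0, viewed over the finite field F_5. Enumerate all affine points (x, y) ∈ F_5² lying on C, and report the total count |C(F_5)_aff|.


Affine F_5-points: {(0, 3), (1, 0), (1, 1), (1, 4), (2, 1), (2, 2), (2, 4), (3, 1), (4, 3)}; count = 9.

For each of the 25 pairs (x, y) ∈ F_5², evaluate f(x, y) mod 5. Record the zeros.
  x = 0: [0↦1, 1↦1, 2↦1, 3↦0, 4↦2]  zeros at y ∈ {3}
  x = 1: [0↦0, 1↦0, 2↦4, 3↦1, 4↦0]  zeros at y ∈ {0, 1, 4}
  x = 2: [0↦3, 1↦0, 2↦0, 3↦2, 4↦0]  zeros at y ∈ {1, 2, 4}
  x = 3: [0↦4, 1↦0, 2↦3, 3↦2, 4↦1]  zeros at y ∈ {1}
  x = 4: [0↦2, 1↦4, 2↦2, 3↦0, 4↦2]  zeros at y ∈ {3}
Collecting zeros: affine points = {(0, 3), (1, 0), (1, 1), (1, 4), (2, 1), (2, 2), (2, 4), (3, 1), (4, 3)}.
Total count |C(F_5)_aff| = 9.


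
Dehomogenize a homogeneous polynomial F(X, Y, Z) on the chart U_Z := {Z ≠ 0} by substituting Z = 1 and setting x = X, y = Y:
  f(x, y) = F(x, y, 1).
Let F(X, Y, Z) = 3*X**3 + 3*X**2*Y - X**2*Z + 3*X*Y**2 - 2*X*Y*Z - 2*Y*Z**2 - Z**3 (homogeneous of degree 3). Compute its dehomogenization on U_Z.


f(x, y) = 3*x**3 + 3*x**2*y - x**2 + 3*x*y**2 - 2*x*y - 2*y - 1

On U_Z we set Z = 1. Each monomial c·X^i·Y^j·Z^k in F becomes c·x^i·y^j·1^k = c·x^i·y^j.
Substituting Z = 1: F(X, Y, 1) = 3*x**3 + 3*x**2*y - x**2 + 3*x*y**2 - 2*x*y - 2*y - 1.
Note: deg(f) ≤ deg(F) = 3; strict inequality happens when F is divisible by Z (lost terms).


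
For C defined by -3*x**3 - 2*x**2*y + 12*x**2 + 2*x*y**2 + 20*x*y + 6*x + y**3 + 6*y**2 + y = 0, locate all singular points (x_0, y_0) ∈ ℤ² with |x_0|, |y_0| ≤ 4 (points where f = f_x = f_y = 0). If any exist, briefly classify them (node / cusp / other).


Singular points: {(2, -3)}; classification: cusp.

Compute partial derivatives:
  f_x = -9*x**2 - 4*x*y + 24*x + 2*y**2 + 20*y + 6.
  f_y = -2*x**2 + 4*x*y + 20*x + 3*y**2 + 12*y + 1.
Scan x_0 ∈ {−4, ..., 4}. For each x_0, f_y(x_0, y) is a polynomial in y; find its integer roots y ∈ {−4, ..., 4}, then test f_x and f at those candidates.
  x = -4: f_y(-4, y) = 3*y**2 - 4*y - 111; no integer root y with |y| ≤ 4.
  x = -3: f_y(-3, y) = 3*y**2 - 77; no integer root y with |y| ≤ 4.
  x = -2: f_y(-2, y) = 3*y**2 + 4*y - 47; no integer root y with |y| ≤ 4.
  x = -1: f_y(-1, y) = 3*y**2 + 8*y - 21; no integer root y with |y| ≤ 4.
  x = 0: f_y(0, y) = 3*y**2 + 12*y + 1; no integer root y with |y| ≤ 4.
  x = 1: f_y(1, y) = 3*y**2 + 16*y + 19; no integer root y with |y| ≤ 4.
  x = 2: f_y(2, y) = 3*y**2 + 20*y + 33; vanishes at y ∈ {-3}. (2, -3): f_x = 0, f = 0 — SINGULAR.
  x = 3: f_y(3, y) = 3*y**2 + 24*y + 43; no integer root y with |y| ≤ 4.
  x = 4: f_y(4, y) = 3*y**2 + 28*y + 49; no integer root y with |y| ≤ 4.
Only singular point on the grid: (2, -3).
Classify: substitute x = 2 + u, y = -3 + v and expand: f = -3*u**3 - 2*u**2*v + 2*u*v**2 + v**3 + v**2.
No constant or linear terms (consistent with a singular point). Quadratic part: v**2. Cubic part: -3*u**3 - 2*u**2*v + 2*u*v**2 + v**3.
The quadratic part v**2 is a perfect square, so there is a single (double) tangent line v = 0, i.e. y = -3. Restricting the cubic part to that line (v = 0) leaves -3*u**3 ≠ 0, so f is not divisible by v and the branch is v² ≈ 3*u**3 to lowest order — this is a cusp.
Classification: cusp.


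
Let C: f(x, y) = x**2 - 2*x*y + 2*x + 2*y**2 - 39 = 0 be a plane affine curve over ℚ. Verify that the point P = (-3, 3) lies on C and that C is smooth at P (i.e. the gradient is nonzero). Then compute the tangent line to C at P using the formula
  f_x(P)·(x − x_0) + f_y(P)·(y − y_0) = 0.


Tangent line at P: -10*x + 18*y - 84 = 0.

Step 1: f(-3, 3) = 0, so P lies on C.
Step 2: partial derivatives
  f_x(x, y) = 2*x - 2*y + 2, f_y(x, y) = -2*x + 4*y.
  f_x(P) = -10, f_y(P) = 18 (gradient nonzero, so P is smooth).
Step 3: tangent line at P: -10·(x − -3) + 18·(y − 3) = 0.
Expanding: -10*x + 18*y - 84 = 0.


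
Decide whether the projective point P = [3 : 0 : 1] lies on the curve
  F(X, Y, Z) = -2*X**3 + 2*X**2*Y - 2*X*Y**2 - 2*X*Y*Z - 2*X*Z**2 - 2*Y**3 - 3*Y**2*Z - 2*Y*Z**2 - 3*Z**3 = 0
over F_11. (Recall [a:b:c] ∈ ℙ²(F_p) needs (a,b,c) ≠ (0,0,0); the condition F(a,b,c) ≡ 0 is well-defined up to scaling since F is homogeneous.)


F(3,0,1) ≡ 3 (mod 11); P is NOT on the curve.

Evaluate F(3, 0, 1) term-by-term (mod 11).
  -2*X**3 ↦ -2·27·1·1 = -54
  2*X**2*Y ↦ 2·9·0·1 = 0
  -2*X*Y**2 ↦ -2·3·0·1 = 0
  -2*X*Y*Z ↦ -2·3·0·1 = 0
  -2*X*Z**2 ↦ -2·3·1·1 = -6
  -2*Y**3 ↦ -2·1·0·1 = 0
  -3*Y**2*Z ↦ -3·1·0·1 = 0
  -2*Y*Z**2 ↦ -2·1·0·1 = 0
  -3*Z**3 ↦ -3·1·1·1 = -3
Sum: F(3, 0, 1) = (-54) + (0) + (0) + (0) + (-6) + (0) + (0) + (0) + (-3) = -63.
Reducing mod 11: -63 ≡ 3 (mod 11).
Since F(a, b, c) ≡ 3 ≠ 0 (mod 11), P does NOT lie on the curve.


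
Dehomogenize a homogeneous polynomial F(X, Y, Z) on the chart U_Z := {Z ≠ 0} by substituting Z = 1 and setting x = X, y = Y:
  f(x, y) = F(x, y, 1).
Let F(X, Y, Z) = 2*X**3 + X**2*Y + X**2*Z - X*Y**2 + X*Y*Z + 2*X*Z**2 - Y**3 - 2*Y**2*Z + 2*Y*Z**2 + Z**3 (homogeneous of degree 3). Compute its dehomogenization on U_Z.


f(x, y) = 2*x**3 + x**2*y + x**2 - x*y**2 + x*y + 2*x - y**3 - 2*y**2 + 2*y + 1

On U_Z we set Z = 1. Each monomial c·X^i·Y^j·Z^k in F becomes c·x^i·y^j·1^k = c·x^i·y^j.
Substituting Z = 1: F(X, Y, 1) = 2*x**3 + x**2*y + x**2 - x*y**2 + x*y + 2*x - y**3 - 2*y**2 + 2*y + 1.
Note: deg(f) ≤ deg(F) = 3; strict inequality happens when F is divisible by Z (lost terms).


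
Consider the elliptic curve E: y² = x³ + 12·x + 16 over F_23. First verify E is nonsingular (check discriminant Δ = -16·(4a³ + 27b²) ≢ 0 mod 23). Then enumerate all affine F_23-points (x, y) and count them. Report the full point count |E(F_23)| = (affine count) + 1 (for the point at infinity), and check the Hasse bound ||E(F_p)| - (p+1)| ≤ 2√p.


Affine points = {(0, 4), (0, 19), (1, 11), (1, 12), (2, 5), (2, 18), (4, 6), (4, 17), (7, 11), (7, 12), (8, 7), (8, 16), (9, 5), (9, 18), (10, 3), (10, 20), (12, 5), (12, 18), (13, 0), (15, 11), (15, 12), (16, 7), (16, 16), (17, 2), (17, 21), (22, 7), (22, 16)}; affine count = 27; |E(F_23)| = 28.

Discriminant check: Δ ∝ 4a³ + 27b² = 4·12³ + 27·16² = 4·1728 + 27·256 ≡ 1 (mod 23). Nonzero ⇒ E is nonsingular.
For each x ∈ F_23, compute rhs = x³ + 12·x + 16 mod 23, then count y ∈ F_23 with y² ≡ rhs.
  x = 0: rhs = 16, matching y values: 4, 19 (2 points).
  x = 1: rhs = 6, matching y values: 11, 12 (2 points).
  x = 2: rhs = 2, matching y values: 5, 18 (2 points).
  x = 3: rhs = 10, matching y values: none (0 points).
  x = 4: rhs = 13, matching y values: 6, 17 (2 points).
  x = 5: rhs = 17, matching y values: none (0 points).
  x = 6: rhs = 5, matching y values: none (0 points).
  x = 7: rhs = 6, matching y values: 11, 12 (2 points).
  x = 8: rhs = 3, matching y values: 7, 16 (2 points).
  x = 9: rhs = 2, matching y values: 5, 18 (2 points).
  x = 10: rhs = 9, matching y values: 3, 20 (2 points).
  x = 11: rhs = 7, matching y values: none (0 points).
  x = 12: rhs = 2, matching y values: 5, 18 (2 points).
  x = 13: rhs = 0, matching y values: 0 (1 points).
  x = 14: rhs = 7, matching y values: none (0 points).
  x = 15: rhs = 6, matching y values: 11, 12 (2 points).
  x = 16: rhs = 3, matching y values: 7, 16 (2 points).
  x = 17: rhs = 4, matching y values: 2, 21 (2 points).
  x = 18: rhs = 15, matching y values: none (0 points).
  x = 19: rhs = 19, matching y values: none (0 points).
  x = 20: rhs = 22, matching y values: none (0 points).
  x = 21: rhs = 7, matching y values: none (0 points).
  x = 22: rhs = 3, matching y values: 7, 16 (2 points).
Total affine count: 27.
Full point count |E(F_23)| = 27 + 1 = 28.
Hasse bound: |28 − (23+1)| = |4| = 4 ≤ 2√23 ≈ 9.5917 ✓.


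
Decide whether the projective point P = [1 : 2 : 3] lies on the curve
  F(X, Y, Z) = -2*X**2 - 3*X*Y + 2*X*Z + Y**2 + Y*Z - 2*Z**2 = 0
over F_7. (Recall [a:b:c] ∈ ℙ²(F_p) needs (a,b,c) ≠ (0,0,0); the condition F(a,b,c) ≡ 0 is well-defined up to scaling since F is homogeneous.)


F(1,2,3) ≡ 4 (mod 7); P is NOT on the curve.

Evaluate F(1, 2, 3) term-by-term (mod 7).
  -2*X**2 ↦ -2·1·1·1 = -2
  -3*X*Y ↦ -3·1·2·1 = -6
  2*X*Z ↦ 2·1·1·3 = 6
  Y**2 ↦ 1·1·4·1 = 4
  Y*Z ↦ 1·1·2·3 = 6
  -2*Z**2 ↦ -2·1·1·9 = -18
Sum: F(1, 2, 3) = (-2) + (-6) + (6) + (4) + (6) + (-18) = -10.
Reducing mod 7: -10 ≡ 4 (mod 7).
Since F(a, b, c) ≡ 4 ≠ 0 (mod 7), P does NOT lie on the curve.


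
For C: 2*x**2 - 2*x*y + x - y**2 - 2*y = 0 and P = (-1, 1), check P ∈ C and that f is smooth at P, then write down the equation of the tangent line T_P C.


Tangent line at P: -5*x - 2*y - 3 = 0.

Step 1: f(-1, 1) = 0, so P lies on C.
Step 2: partial derivatives
  f_x(x, y) = 4*x - 2*y + 1, f_y(x, y) = -2*x - 2*y - 2.
  f_x(P) = -5, f_y(P) = -2 (gradient nonzero, so P is smooth).
Step 3: tangent line at P: -5·(x − -1) + -2·(y − 1) = 0.
Expanding: -5*x - 2*y - 3 = 0.


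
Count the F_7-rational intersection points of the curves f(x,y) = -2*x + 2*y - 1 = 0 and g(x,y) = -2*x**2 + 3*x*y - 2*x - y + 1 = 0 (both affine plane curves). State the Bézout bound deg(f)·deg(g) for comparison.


Common zeros: {(1, 5), (4, 1)}; count = 2; Bézout bound = 2.

deg(f) = 1, deg(g) = 2, so Bézout bound = 2.
Scan x ∈ F_7. For each x, list the y ∈ F_7 with f(x, y) ≡ 0 and those with g(x, y) ≡ 0 (mod 7); the common zeros in that column are the intersection.
  x = 0: f ≡ 0 at y ∈ {4}; g ≡ 0 at y ∈ {1}; common: ∅.
  x = 1: f ≡ 0 at y ∈ {5}; g ≡ 0 at y ∈ {5}; common: {5}.
  x = 2: f ≡ 0 at y ∈ {6}; g ≡ 0 at y ∈ {5}; common: ∅.
  x = 3: f ≡ 0 at y ∈ {0}; g ≡ 0 at y ∈ {2}; common: ∅.
  x = 4: f ≡ 0 at y ∈ {1}; g ≡ 0 at y ∈ {1}; common: {1}.
  x = 5: f ≡ 0 at y ∈ {2}; g ≡ 0 at y ∈ ∅; common: ∅.
  x = 6: f ≡ 0 at y ∈ {3}; g ≡ 0 at y ∈ {2}; common: ∅.
Collecting: common zeros = {(1, 5), (4, 1)}, so the count is 2.
Comparison with the Bézout bound: 2 ≤ 2 = deg(f)·deg(g), as expected for curves with no common component (the bound is attained).


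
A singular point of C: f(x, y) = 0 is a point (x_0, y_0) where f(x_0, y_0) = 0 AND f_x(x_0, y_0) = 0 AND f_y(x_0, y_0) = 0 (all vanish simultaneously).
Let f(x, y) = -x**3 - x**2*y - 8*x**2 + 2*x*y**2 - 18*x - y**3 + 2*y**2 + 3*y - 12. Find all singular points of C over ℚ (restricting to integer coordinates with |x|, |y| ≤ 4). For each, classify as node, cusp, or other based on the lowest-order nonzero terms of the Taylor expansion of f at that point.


Singular points: {(-2, -1)}; classification: node.

Compute partial derivatives:
  f_x = -3*x**2 - 2*x*y - 16*x + 2*y**2 - 18.
  f_y = -x**2 + 4*x*y - 3*y**2 + 4*y + 3.
Scan x_0 ∈ {−4, ..., 4}. For each x_0, f_y(x_0, y) is a polynomial in y; find its integer roots y ∈ {−4, ..., 4}, then test f_x and f at those candidates.
  x = -4: f_y(-4, y) = -3*y**2 - 12*y - 13; no integer root y with |y| ≤ 4.
  x = -3: f_y(-3, y) = -3*y**2 - 8*y - 6; no integer root y with |y| ≤ 4.
  x = -2: f_y(-2, y) = -3*y**2 - 4*y - 1; vanishes at y ∈ {-1}. (-2, -1): f_x = 0, f = 0 — SINGULAR.
  x = -1: f_y(-1, y) = 2 - 3*y**2; no integer root y with |y| ≤ 4.
  x = 0: f_y(0, y) = -3*y**2 + 4*y + 3; no integer root y with |y| ≤ 4.
  x = 1: f_y(1, y) = -3*y**2 + 8*y + 2; no integer root y with |y| ≤ 4.
  x = 2: f_y(2, y) = -3*y**2 + 12*y - 1; no integer root y with |y| ≤ 4.
  x = 3: f_y(3, y) = -3*y**2 + 16*y - 6; no integer root y with |y| ≤ 4.
  x = 4: f_y(4, y) = -3*y**2 + 20*y - 13; no integer root y with |y| ≤ 4.
Only singular point on the grid: (-2, -1).
Classify: substitute x = -2 + u, y = -1 + v and expand: f = -u**3 - u**2*v - u**2 + 2*u*v**2 - v**3 + v**2.
No constant or linear terms (consistent with a singular point). Quadratic part: -u**2 + v**2. Cubic part: -u**3 - u**2*v + 2*u*v**2 - v**3.
The quadratic part v**2 - u**2 = (v − u)(v + u) splits into two distinct linear factors, so there are two distinct tangent lines y − -1 = ±(x − -2) — this is a node (ordinary double point).
Classification: node.


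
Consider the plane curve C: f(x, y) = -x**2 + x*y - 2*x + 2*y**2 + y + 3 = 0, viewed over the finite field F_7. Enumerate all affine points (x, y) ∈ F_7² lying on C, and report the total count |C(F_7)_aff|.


Affine F_7-points: {(1, 0), (1, 6), (2, 1), (3, 6), (4, 0), (4, 1)}; count = 6.

For each of the 49 pairs (x, y) ∈ F_7², evaluate f(x, y) mod 7. Record the zeros.
  x = 0: [0↦3, 1↦6, 2↦6, 3↦3, 4↦4, 5↦2, 6↦4]  zeros at y ∈ ∅
  x = 1: [0↦0, 1↦4, 2↦5, 3↦3, 4↦5, 5↦4, 6↦0]  zeros at y ∈ {0, 6}
  x = 2: [0↦2, 1↦0, 2↦2, 3↦1, 4↦4, 5↦4, 6↦1]  zeros at y ∈ {1}
  x = 3: [0↦2, 1↦1, 2↦4, 3↦4, 4↦1, 5↦2, 6↦0]  zeros at y ∈ {6}
  x = 4: [0↦0, 1↦0, 2↦4, 3↦5, 4↦3, 5↦5, 6↦4]  zeros at y ∈ {0, 1}
  x = 5: [0↦3, 1↦4, 2↦2, 3↦4, 4↦3, 5↦6, 6↦6]  zeros at y ∈ ∅
  x = 6: [0↦4, 1↦6, 2↦5, 3↦1, 4↦1, 5↦5, 6↦6]  zeros at y ∈ ∅
Collecting zeros: affine points = {(1, 0), (1, 6), (2, 1), (3, 6), (4, 0), (4, 1)}.
Total count |C(F_7)_aff| = 6.


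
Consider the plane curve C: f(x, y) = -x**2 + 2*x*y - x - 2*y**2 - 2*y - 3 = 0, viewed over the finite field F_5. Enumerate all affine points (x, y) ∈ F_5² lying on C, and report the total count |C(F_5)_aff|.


Affine F_5-points: {(0, 2), (1, 0), (3, 0), (3, 2)}; count = 4.

For each of the 25 pairs (x, y) ∈ F_5², evaluate f(x, y) mod 5. Record the zeros.
  x = 0: [0↦2, 1↦3, 2↦0, 3↦3, 4↦2]  zeros at y ∈ {2}
  x = 1: [0↦0, 1↦3, 2↦2, 3↦2, 4↦3]  zeros at y ∈ {0}
  x = 2: [0↦1, 1↦1, 2↦2, 3↦4, 4↦2]  zeros at y ∈ ∅
  x = 3: [0↦0, 1↦2, 2↦0, 3↦4, 4↦4]  zeros at y ∈ {0, 2}
  x = 4: [0↦2, 1↦1, 2↦1, 3↦2, 4↦4]  zeros at y ∈ ∅
Collecting zeros: affine points = {(0, 2), (1, 0), (3, 0), (3, 2)}.
Total count |C(F_5)_aff| = 4.


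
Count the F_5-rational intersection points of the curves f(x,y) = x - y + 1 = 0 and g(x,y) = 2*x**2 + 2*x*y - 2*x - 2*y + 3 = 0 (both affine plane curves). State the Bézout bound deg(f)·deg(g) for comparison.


Common zeros: ∅; count = 0; Bézout bound = 2.

deg(f) = 1, deg(g) = 2, so Bézout bound = 2.
Scan x ∈ F_5. For each x, list the y ∈ F_5 with f(x, y) ≡ 0 and those with g(x, y) ≡ 0 (mod 5); the common zeros in that column are the intersection.
  x = 0: f ≡ 0 at y ∈ {1}; g ≡ 0 at y ∈ {4}; common: ∅.
  x = 1: f ≡ 0 at y ∈ {2}; g ≡ 0 at y ∈ ∅; common: ∅.
  x = 2: f ≡ 0 at y ∈ {3}; g ≡ 0 at y ∈ {4}; common: ∅.
  x = 3: f ≡ 0 at y ∈ {4}; g ≡ 0 at y ∈ {0}; common: ∅.
  x = 4: f ≡ 0 at y ∈ {0}; g ≡ 0 at y ∈ {3}; common: ∅.
Collecting: common zeros = ∅, so the count is 0.
Comparison with the Bézout bound: 0 ≤ 2 = deg(f)·deg(g), as expected for curves with no common component (the affine F_5-count falls short of the bound because intersections may lie at infinity, over extension fields, or carry multiplicity).


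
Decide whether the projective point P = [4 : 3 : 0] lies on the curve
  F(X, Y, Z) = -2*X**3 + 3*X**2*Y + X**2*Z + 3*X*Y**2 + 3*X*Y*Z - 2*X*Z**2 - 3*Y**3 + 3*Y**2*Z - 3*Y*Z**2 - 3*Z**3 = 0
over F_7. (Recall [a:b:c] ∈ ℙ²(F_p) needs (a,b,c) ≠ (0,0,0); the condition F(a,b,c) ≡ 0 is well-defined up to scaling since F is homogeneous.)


F(4,3,0) ≡ 1 (mod 7); P is NOT on the curve.

Evaluate F(4, 3, 0) term-by-term (mod 7).
  -2*X**3 ↦ -2·64·1·1 = -128
  3*X**2*Y ↦ 3·16·3·1 = 144
  X**2*Z ↦ 1·16·1·0 = 0
  3*X*Y**2 ↦ 3·4·9·1 = 108
  3*X*Y*Z ↦ 3·4·3·0 = 0
  -2*X*Z**2 ↦ -2·4·1·0 = 0
  -3*Y**3 ↦ -3·1·27·1 = -81
  3*Y**2*Z ↦ 3·1·9·0 = 0
  -3*Y*Z**2 ↦ -3·1·3·0 = 0
  -3*Z**3 ↦ -3·1·1·0 = 0
Sum: F(4, 3, 0) = (-128) + (144) + (0) + (108) + (0) + (0) + (-81) + (0) + (0) + (0) = 43.
Reducing mod 7: 43 ≡ 1 (mod 7).
Since F(a, b, c) ≡ 1 ≠ 0 (mod 7), P does NOT lie on the curve.


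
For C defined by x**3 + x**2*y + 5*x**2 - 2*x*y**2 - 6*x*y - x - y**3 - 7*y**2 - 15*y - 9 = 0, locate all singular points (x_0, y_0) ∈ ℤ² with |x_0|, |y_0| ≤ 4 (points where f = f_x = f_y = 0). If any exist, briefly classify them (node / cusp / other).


Singular points: {(-1, -2)}; classification: cusp.

Compute partial derivatives:
  f_x = 3*x**2 + 2*x*y + 10*x - 2*y**2 - 6*y - 1.
  f_y = x**2 - 4*x*y - 6*x - 3*y**2 - 14*y - 15.
Scan x_0 ∈ {−4, ..., 4}. For each x_0, f_y(x_0, y) is a polynomial in y; find its integer roots y ∈ {−4, ..., 4}, then test f_x and f at those candidates.
  x = -4: f_y(-4, y) = -3*y**2 + 2*y + 25; no integer root y with |y| ≤ 4.
  x = -3: f_y(-3, y) = -3*y**2 - 2*y + 12; no integer root y with |y| ≤ 4.
  x = -2: f_y(-2, y) = -3*y**2 - 6*y + 1; no integer root y with |y| ≤ 4.
  x = -1: f_y(-1, y) = -3*y**2 - 10*y - 8; vanishes at y ∈ {-2}. (-1, -2): f_x = 0, f = 0 — SINGULAR.
  x = 0: f_y(0, y) = -3*y**2 - 14*y - 15; vanishes at y ∈ {-3}. (0, -3): f_x = -1 ≠ 0.
  x = 1: f_y(1, y) = -3*y**2 - 18*y - 20; no integer root y with |y| ≤ 4.
  x = 2: f_y(2, y) = -3*y**2 - 22*y - 23; no integer root y with |y| ≤ 4.
  x = 3: f_y(3, y) = -3*y**2 - 26*y - 24; no integer root y with |y| ≤ 4.
  x = 4: f_y(4, y) = -3*y**2 - 30*y - 23; no integer root y with |y| ≤ 4.
Only singular point on the grid: (-1, -2).
Classify: substitute x = -1 + u, y = -2 + v and expand: f = u**3 + u**2*v - 2*u*v**2 - v**3 + v**2.
No constant or linear terms (consistent with a singular point). Quadratic part: v**2. Cubic part: u**3 + u**2*v - 2*u*v**2 - v**3.
The quadratic part v**2 is a perfect square, so there is a single (double) tangent line v = 0, i.e. y = -2. Restricting the cubic part to that line (v = 0) leaves u**3 ≠ 0, so f is not divisible by v and the branch is v² ≈ -u**3 to lowest order — this is a cusp.
Classification: cusp.


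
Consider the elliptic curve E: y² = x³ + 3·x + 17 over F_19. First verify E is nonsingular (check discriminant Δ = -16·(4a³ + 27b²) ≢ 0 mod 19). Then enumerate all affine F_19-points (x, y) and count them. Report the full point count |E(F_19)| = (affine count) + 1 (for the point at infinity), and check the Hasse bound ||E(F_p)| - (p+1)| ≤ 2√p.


Affine points = {(0, 6), (0, 13), (4, 6), (4, 13), (5, 9), (5, 10), (6, 2), (6, 17), (7, 1), (7, 18), (13, 7), (13, 12), (15, 6), (15, 13), (16, 0)}; affine count = 15; |E(F_19)| = 16.

Discriminant check: Δ ∝ 4a³ + 27b² = 4·3³ + 27·17² = 4·27 + 27·289 ≡ 7 (mod 19). Nonzero ⇒ E is nonsingular.
For each x ∈ F_19, compute rhs = x³ + 3·x + 17 mod 19, then count y ∈ F_19 with y² ≡ rhs.
  x = 0: rhs = 17, matching y values: 6, 13 (2 points).
  x = 1: rhs = 2, matching y values: none (0 points).
  x = 2: rhs = 12, matching y values: none (0 points).
  x = 3: rhs = 15, matching y values: none (0 points).
  x = 4: rhs = 17, matching y values: 6, 13 (2 points).
  x = 5: rhs = 5, matching y values: 9, 10 (2 points).
  x = 6: rhs = 4, matching y values: 2, 17 (2 points).
  x = 7: rhs = 1, matching y values: 1, 18 (2 points).
  x = 8: rhs = 2, matching y values: none (0 points).
  x = 9: rhs = 13, matching y values: none (0 points).
  x = 10: rhs = 2, matching y values: none (0 points).
  x = 11: rhs = 13, matching y values: none (0 points).
  x = 12: rhs = 14, matching y values: none (0 points).
  x = 13: rhs = 11, matching y values: 7, 12 (2 points).
  x = 14: rhs = 10, matching y values: none (0 points).
  x = 15: rhs = 17, matching y values: 6, 13 (2 points).
  x = 16: rhs = 0, matching y values: 0 (1 points).
  x = 17: rhs = 3, matching y values: none (0 points).
  x = 18: rhs = 13, matching y values: none (0 points).
Total affine count: 15.
Full point count |E(F_19)| = 15 + 1 = 16.
Hasse bound: |16 − (19+1)| = |-4| = 4 ≤ 2√19 ≈ 8.7178 ✓.


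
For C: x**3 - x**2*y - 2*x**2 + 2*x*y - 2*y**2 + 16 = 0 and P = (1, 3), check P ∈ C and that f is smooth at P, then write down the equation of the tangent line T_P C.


Tangent line at P: -x - 11*y + 34 = 0.

Step 1: f(1, 3) = 0, so P lies on C.
Step 2: partial derivatives
  f_x(x, y) = 3*x**2 - 2*x*y - 4*x + 2*y, f_y(x, y) = -x**2 + 2*x - 4*y.
  f_x(P) = -1, f_y(P) = -11 (gradient nonzero, so P is smooth).
Step 3: tangent line at P: -1·(x − 1) + -11·(y − 3) = 0.
Expanding: -x - 11*y + 34 = 0.


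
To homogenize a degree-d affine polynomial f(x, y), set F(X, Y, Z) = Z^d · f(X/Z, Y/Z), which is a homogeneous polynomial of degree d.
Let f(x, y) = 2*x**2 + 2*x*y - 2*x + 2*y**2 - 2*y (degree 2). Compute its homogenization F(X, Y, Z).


F(X, Y, Z) = 2*X**2 + 2*X*Y - 2*X*Z + 2*Y**2 - 2*Y*Z

deg(f) = 2.
Substitute x = X/Z, y = Y/Z into f, then multiply by Z^2.
  monomial 2·x^2·y^0 ↦ 2·X^2·Y^0·Z^0.
  monomial 2·x^1·y^1 ↦ 2·X^1·Y^1·Z^0.
  monomial -2·x^1·y^0 ↦ -2·X^1·Y^0·Z^1.
  monomial 2·x^0·y^2 ↦ 2·X^0·Y^2·Z^0.
  monomial -2·x^0·y^1 ↦ -2·X^0·Y^1·Z^1.
Collecting: F(X, Y, Z) = 2*X**2 + 2*X*Y - 2*X*Z + 2*Y**2 - 2*Y*Z.


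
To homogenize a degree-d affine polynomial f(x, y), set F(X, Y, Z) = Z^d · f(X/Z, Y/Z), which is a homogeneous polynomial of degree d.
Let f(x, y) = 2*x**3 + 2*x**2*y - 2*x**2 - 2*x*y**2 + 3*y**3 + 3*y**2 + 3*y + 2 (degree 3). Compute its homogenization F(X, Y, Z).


F(X, Y, Z) = 2*X**3 + 2*X**2*Y - 2*X**2*Z - 2*X*Y**2 + 3*Y**3 + 3*Y**2*Z + 3*Y*Z**2 + 2*Z**3

deg(f) = 3.
Substitute x = X/Z, y = Y/Z into f, then multiply by Z^3.
  monomial 2·x^3·y^0 ↦ 2·X^3·Y^0·Z^0.
  monomial 2·x^2·y^1 ↦ 2·X^2·Y^1·Z^0.
  monomial -2·x^2·y^0 ↦ -2·X^2·Y^0·Z^1.
  monomial -2·x^1·y^2 ↦ -2·X^1·Y^2·Z^0.
  monomial 3·x^0·y^3 ↦ 3·X^0·Y^3·Z^0.
  monomial 3·x^0·y^2 ↦ 3·X^0·Y^2·Z^1.
  monomial 3·x^0·y^1 ↦ 3·X^0·Y^1·Z^2.
  monomial 2·x^0·y^0 ↦ 2·X^0·Y^0·Z^3.
Collecting: F(X, Y, Z) = 2*X**3 + 2*X**2*Y - 2*X**2*Z - 2*X*Y**2 + 3*Y**3 + 3*Y**2*Z + 3*Y*Z**2 + 2*Z**3.
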